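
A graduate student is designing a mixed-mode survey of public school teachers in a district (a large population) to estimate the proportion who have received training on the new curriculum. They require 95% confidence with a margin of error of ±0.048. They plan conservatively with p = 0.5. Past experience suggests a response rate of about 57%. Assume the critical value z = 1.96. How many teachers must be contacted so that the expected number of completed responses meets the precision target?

Completed interviews needed: n₀ = 1.96² × 0.2500 / 0.048² ≈ 416.84 → 417.
At a 57% response rate, contacts needed = 417 / 0.57 ≈ 731.58 → 732.

732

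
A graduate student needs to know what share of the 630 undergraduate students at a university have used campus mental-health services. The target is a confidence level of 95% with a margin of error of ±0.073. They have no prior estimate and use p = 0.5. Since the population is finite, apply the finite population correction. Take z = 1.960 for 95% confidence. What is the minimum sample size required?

Unadjusted: n₀ = 1.960² × 0.50 × 0.50 / 0.073² ≈ 180.22, so n₀ = 181.
Finite population correction with N = 630: n = n₀ / (1 + (n₀−1)/N) = 181 / (1 + 180/630) = 181 / 1.2857 ≈ 140.78.
Rounding up, n = 141.

141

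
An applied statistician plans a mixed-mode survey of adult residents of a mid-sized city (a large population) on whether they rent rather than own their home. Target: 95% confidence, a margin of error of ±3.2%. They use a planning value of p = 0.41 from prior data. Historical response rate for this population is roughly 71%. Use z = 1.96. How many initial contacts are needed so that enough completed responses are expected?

Completed interviews needed: n₀ = 1.96² × 0.2419 / 0.032² ≈ 907.50 → 908.
At a 71% response rate, contacts needed = 908 / 0.71 ≈ 1278.87 → 1279.

1279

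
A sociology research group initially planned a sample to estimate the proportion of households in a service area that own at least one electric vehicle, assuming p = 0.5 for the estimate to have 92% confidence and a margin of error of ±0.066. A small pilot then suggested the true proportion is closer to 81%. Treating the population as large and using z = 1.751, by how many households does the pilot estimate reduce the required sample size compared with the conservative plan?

Conservative (p = 0.5): n = 1.751² × 0.25 / 0.066² ≈ 175.96 → 176.
Using p = 0.81: p(1−p) = 0.1539, so n = 1.751² × 0.1539 / 0.066² ≈ 108.32 → 109.
Reduction: 176 − 109 = 67.

67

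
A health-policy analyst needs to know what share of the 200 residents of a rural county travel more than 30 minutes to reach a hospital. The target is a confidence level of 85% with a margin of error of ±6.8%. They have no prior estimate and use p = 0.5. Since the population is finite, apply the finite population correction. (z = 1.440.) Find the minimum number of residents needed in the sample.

73

Unadjusted: n₀ = 1.440² × 0.50 × 0.50 / 0.068² ≈ 112.11, so n₀ = 113.
Finite population correction with N = 200: n = n₀ / (1 + (n₀−1)/N) = 113 / (1 + 112/200) = 113 / 1.5600 ≈ 72.44.
Rounding up, n = 73.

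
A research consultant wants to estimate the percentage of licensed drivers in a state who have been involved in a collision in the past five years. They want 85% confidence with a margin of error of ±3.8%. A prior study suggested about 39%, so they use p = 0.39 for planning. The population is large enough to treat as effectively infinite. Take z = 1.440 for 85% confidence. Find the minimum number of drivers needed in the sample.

342

With p = 0.39, p(1−p) = 0.2379.
n = z²·p(1−p)/E² = 1.440² × 0.2379 / 0.038² = 2.0736 × 0.2379 / 0.001444 ≈ 341.63.
Rounding up gives n = 342.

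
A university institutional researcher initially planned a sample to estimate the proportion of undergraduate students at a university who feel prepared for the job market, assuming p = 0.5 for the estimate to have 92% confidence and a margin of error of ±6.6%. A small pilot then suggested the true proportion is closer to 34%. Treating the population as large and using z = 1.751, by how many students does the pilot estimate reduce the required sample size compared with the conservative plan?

18

Conservative (p = 0.5): n = 1.751² × 0.25 / 0.066² ≈ 175.96 → 176.
Using p = 0.34: p(1−p) = 0.2244, so n = 1.751² × 0.2244 / 0.066² ≈ 157.95 → 158.
Reduction: 176 − 158 = 18.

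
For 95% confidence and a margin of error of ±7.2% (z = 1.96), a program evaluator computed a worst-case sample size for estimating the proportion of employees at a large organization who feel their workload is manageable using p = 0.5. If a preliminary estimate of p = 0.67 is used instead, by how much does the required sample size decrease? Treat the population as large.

Conservative (p = 0.5): n = 1.96² × 0.25 / 0.072² ≈ 185.26 → 186.
Using p = 0.67: p(1−p) = 0.2211, so n = 1.96² × 0.2211 / 0.072² ≈ 163.85 → 164.
Reduction: 186 − 164 = 22.

22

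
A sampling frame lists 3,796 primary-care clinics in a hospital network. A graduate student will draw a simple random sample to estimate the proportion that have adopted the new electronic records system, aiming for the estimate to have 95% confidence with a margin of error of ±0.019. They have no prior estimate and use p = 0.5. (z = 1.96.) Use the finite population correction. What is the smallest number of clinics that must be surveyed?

Unadjusted: n₀ = 1.96² × 0.50 × 0.50 / 0.019² ≈ 2660.39, so n₀ = 2661.
Finite population correction with N = 3,796: n = n₀ / (1 + (n₀−1)/N) = 2661 / (1 + 2660/3796) = 2661 / 1.7007 ≈ 1564.62.
Rounding up, n = 1565.

1565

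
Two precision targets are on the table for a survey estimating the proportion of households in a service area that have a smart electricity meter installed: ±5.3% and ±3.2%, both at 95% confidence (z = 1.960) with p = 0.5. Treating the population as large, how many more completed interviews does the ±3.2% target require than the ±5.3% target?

At ±5.3%: n = 1.960² × 0.2500 / 0.053² ≈ 341.90 → 342.
At ±3.2%: n = 1.960² × 0.2500 / 0.032² ≈ 937.89 → 938.
Additional respondents: 938 − 342 = 596.

596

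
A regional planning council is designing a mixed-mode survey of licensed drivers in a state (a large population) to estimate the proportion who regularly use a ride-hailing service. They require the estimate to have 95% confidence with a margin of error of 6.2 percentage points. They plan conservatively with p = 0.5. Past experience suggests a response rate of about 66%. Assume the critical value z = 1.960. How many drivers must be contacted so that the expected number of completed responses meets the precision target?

Completed interviews needed: n₀ = 1.960² × 0.2500 / 0.062² ≈ 249.84 → 250.
At a 66% response rate, contacts needed = 250 / 0.66 ≈ 378.79 → 379.

379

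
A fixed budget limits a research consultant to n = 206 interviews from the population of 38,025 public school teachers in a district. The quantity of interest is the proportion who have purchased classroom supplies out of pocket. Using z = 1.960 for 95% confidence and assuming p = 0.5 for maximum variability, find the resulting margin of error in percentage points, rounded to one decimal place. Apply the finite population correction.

6.8

Finite-population factor: (N−n)/(N−1) = (38025−206)/(38025−1) = 0.9946.
SE(p̂) = √[p(1−p)/n · (N−n)/(N−1)] = √[0.2500/206 × 0.9946] = 0.03474.
E = z × SE = 1.960 × 0.03474 = 0.06810 ≈ 6.8 percentage points.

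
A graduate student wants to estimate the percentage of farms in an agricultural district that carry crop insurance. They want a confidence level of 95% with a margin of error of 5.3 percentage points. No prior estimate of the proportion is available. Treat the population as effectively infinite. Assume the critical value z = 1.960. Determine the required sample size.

342

With no prior estimate, use p = 0.5, giving p(1−p) = 0.25.
n = z²·p(1−p)/E² = 1.960² × 0.2500 / 0.053² = 3.8416 × 0.2500 / 0.002809 ≈ 341.90.
Rounding up gives n = 342.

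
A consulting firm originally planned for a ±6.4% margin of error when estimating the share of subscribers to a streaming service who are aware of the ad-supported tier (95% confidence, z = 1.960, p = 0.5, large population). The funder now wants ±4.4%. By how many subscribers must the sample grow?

At ±6.4%: n = 1.960² × 0.2500 / 0.064² ≈ 234.47 → 235.
At ±4.4%: n = 1.960² × 0.2500 / 0.044² ≈ 496.07 → 497.
Additional respondents: 497 − 235 = 262.

262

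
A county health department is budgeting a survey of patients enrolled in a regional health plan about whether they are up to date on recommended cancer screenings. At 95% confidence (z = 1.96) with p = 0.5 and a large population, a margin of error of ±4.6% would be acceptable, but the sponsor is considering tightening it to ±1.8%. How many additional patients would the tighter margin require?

2511

At ±4.6%: n = 1.96² × 0.2500 / 0.046² ≈ 453.88 → 454.
At ±1.8%: n = 1.96² × 0.2500 / 0.018² ≈ 2964.20 → 2965.
Additional respondents: 2965 − 454 = 2511.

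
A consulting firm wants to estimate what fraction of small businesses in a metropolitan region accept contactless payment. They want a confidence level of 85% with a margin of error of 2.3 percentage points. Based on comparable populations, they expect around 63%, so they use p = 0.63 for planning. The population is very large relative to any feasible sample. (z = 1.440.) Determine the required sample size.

914

With p = 0.63, p(1−p) = 0.2331.
n = z²·p(1−p)/E² = 1.440² × 0.2331 / 0.023² = 2.0736 × 0.2331 / 0.000529 ≈ 913.72.
Rounding up gives n = 914.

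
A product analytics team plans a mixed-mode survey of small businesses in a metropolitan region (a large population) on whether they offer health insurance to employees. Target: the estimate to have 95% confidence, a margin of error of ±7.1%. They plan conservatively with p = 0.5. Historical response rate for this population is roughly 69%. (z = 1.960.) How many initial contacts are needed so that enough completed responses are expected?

Completed interviews needed: n₀ = 1.960² × 0.2500 / 0.071² ≈ 190.52 → 191.
At a 69% response rate, contacts needed = 191 / 0.69 ≈ 276.81 → 277.

277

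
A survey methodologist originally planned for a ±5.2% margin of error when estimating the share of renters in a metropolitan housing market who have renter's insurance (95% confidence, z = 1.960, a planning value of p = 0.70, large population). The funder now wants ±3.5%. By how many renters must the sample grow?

At ±5.2%: n = 1.960² × 0.2100 / 0.052² ≈ 298.35 → 299.
At ±3.5%: n = 1.960² × 0.2100 / 0.035² ≈ 658.56 → 659.
Additional respondents: 659 − 299 = 360.

360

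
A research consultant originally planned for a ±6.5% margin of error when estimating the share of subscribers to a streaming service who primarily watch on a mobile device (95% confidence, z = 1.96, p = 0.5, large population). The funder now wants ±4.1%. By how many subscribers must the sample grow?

344

At ±6.5%: n = 1.96² × 0.2500 / 0.065² ≈ 227.31 → 228.
At ±4.1%: n = 1.96² × 0.2500 / 0.041² ≈ 571.33 → 572.
Additional respondents: 572 − 228 = 344.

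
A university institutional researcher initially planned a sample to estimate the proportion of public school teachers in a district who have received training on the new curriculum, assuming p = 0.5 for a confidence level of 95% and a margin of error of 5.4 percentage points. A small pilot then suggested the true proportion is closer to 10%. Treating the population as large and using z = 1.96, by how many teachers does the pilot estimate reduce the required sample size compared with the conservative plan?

211

Conservative (p = 0.5): n = 1.96² × 0.25 / 0.054² ≈ 329.36 → 330.
Using p = 0.10: p(1−p) = 0.0900, so n = 1.96² × 0.0900 / 0.054² ≈ 118.57 → 119.
Reduction: 330 − 119 = 211.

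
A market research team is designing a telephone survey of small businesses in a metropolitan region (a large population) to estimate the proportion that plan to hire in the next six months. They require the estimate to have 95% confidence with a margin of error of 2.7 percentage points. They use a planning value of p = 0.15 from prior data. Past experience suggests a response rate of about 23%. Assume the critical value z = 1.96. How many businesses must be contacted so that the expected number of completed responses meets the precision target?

Completed interviews needed: n₀ = 1.96² × 0.1275 / 0.027² ≈ 671.88 → 672.
At a 23% response rate, contacts needed = 672 / 0.23 ≈ 2921.74 → 2922.

2922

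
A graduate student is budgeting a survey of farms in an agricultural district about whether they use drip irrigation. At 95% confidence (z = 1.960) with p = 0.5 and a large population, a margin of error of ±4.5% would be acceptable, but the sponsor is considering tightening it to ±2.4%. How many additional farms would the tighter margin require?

At ±4.5%: n = 1.960² × 0.2500 / 0.045² ≈ 474.27 → 475.
At ±2.4%: n = 1.960² × 0.2500 / 0.024² ≈ 1667.36 → 1668.
Additional respondents: 1668 − 475 = 1193.

1193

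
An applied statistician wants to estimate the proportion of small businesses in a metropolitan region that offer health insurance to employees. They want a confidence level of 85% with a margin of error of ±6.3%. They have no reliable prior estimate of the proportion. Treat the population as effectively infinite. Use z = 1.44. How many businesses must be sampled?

131

With no prior estimate, use p = 0.5, giving p(1−p) = 0.25.
n = z²·p(1−p)/E² = 1.44² × 0.2500 / 0.063² = 2.0736 × 0.2500 / 0.003969 ≈ 130.61.
Rounding up gives n = 131.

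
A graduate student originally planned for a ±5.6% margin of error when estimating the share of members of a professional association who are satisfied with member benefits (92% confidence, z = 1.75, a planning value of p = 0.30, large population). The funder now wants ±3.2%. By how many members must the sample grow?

At ±5.6%: n = 1.75² × 0.2100 / 0.056² ≈ 205.08 → 206.
At ±3.2%: n = 1.75² × 0.2100 / 0.032² ≈ 628.05 → 629.
Additional respondents: 629 − 206 = 423.

423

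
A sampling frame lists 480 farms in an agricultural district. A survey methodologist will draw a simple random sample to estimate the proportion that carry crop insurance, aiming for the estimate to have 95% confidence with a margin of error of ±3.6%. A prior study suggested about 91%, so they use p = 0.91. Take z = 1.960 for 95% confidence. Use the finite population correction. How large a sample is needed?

162

Unadjusted: n₀ = 1.960² × 0.91 × 0.09 / 0.036² ≈ 242.77, so n₀ = 243.
Finite population correction with N = 480: n = n₀ / (1 + (n₀−1)/N) = 243 / (1 + 242/480) = 243 / 1.5042 ≈ 161.55.
Rounding up, n = 162.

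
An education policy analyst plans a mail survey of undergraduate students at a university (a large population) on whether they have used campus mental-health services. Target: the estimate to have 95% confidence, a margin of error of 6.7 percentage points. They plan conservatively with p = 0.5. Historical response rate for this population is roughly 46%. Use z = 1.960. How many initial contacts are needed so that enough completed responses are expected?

466

Completed interviews needed: n₀ = 1.960² × 0.2500 / 0.067² ≈ 213.95 → 214.
At a 46% response rate, contacts needed = 214 / 0.46 ≈ 465.22 → 466.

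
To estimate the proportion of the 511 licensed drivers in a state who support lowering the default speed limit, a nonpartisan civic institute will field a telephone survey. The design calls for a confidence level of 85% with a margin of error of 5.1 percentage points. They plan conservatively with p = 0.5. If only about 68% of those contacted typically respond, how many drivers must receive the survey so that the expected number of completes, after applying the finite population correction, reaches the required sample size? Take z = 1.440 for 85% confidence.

Completed interviews needed (unadjusted): n₀ = 1.440² × 0.2500 / 0.051² ≈ 199.31 → 200.
FPC for N = 511: n = 200 / (1 + 199/511) = 200 / 1.3894 ≈ 143.94 → 144.
At a 68% response rate, contacts needed = 144 / 0.68 ≈ 211.76 → 212.

212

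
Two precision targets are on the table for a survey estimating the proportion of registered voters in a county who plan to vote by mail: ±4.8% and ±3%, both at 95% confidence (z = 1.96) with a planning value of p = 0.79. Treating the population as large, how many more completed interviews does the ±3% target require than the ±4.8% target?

432

At ±4.8%: n = 1.96² × 0.1659 / 0.048² ≈ 276.62 → 277.
At ±3%: n = 1.96² × 0.1659 / 0.030² ≈ 708.13 → 709.
Additional respondents: 709 − 277 = 432.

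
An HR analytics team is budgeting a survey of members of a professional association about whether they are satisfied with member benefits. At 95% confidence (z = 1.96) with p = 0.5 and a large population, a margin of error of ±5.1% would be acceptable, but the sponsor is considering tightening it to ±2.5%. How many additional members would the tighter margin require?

At ±5.1%: n = 1.96² × 0.2500 / 0.051² ≈ 369.24 → 370.
At ±2.5%: n = 1.96² × 0.2500 / 0.025² ≈ 1536.64 → 1537.
Additional respondents: 1537 − 370 = 1167.

1167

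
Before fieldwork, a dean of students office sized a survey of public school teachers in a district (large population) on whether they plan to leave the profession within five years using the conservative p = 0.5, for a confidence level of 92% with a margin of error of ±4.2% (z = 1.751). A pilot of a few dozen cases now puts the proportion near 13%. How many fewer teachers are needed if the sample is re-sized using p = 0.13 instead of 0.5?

238

Conservative (p = 0.5): n = 1.751² × 0.25 / 0.042² ≈ 434.52 → 435.
Using p = 0.13: p(1−p) = 0.1131, so n = 1.751² × 0.1131 / 0.042² ≈ 196.58 → 197.
Reduction: 435 − 197 = 238.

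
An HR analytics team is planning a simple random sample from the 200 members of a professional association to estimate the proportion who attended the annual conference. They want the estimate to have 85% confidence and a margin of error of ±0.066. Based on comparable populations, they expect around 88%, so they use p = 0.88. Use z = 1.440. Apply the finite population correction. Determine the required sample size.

Unadjusted: n₀ = 1.440² × 0.88 × 0.12 / 0.066² ≈ 50.27, so n₀ = 51.
Finite population correction with N = 200: n = n₀ / (1 + (n₀−1)/N) = 51 / (1 + 50/200) = 51 / 1.2500 ≈ 40.80.
Rounding up, n = 41.

41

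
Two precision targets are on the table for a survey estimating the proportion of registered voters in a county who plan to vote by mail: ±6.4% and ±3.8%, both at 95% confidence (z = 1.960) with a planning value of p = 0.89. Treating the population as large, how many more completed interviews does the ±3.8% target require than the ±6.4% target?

169

At ±6.4%: n = 1.960² × 0.0979 / 0.064² ≈ 91.82 → 92.
At ±3.8%: n = 1.960² × 0.0979 / 0.038² ≈ 260.45 → 261.
Additional respondents: 261 − 92 = 169.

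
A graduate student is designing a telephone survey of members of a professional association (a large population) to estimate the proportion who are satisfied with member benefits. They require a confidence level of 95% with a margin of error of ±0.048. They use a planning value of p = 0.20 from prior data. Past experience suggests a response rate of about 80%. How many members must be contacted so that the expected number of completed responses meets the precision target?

334

For 95% confidence, z = 1.960.
Completed interviews needed: n₀ = 1.960² × 0.1600 / 0.048² ≈ 266.78 → 267.
At an 80% response rate, contacts needed = 267 / 0.80 ≈ 333.75 → 334.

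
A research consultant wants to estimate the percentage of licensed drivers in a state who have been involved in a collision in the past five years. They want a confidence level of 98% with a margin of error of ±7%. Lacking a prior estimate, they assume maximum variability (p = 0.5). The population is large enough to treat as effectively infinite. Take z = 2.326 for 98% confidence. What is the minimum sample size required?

277

With p = 0.5, p(1−p) = 0.25.
n = z²·p(1−p)/E² = 2.326² × 0.2500 / 0.070² = 5.4103 × 0.2500 / 0.004900 ≈ 276.03.
Rounding up gives n = 277.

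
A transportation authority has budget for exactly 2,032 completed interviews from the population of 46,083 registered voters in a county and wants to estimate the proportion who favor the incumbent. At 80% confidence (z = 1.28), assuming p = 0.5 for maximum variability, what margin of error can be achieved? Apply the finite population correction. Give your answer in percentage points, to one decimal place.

Finite-population factor: (N−n)/(N−1) = (46083−2032)/(46083−1) = 0.9559.
SE(p̂) = √[p(1−p)/n · (N−n)/(N−1)] = √[0.2500/2032 × 0.9559] = 0.01084.
E = z × SE = 1.28 × 0.01084 = 0.01388 ≈ 1.4 percentage points.

1.4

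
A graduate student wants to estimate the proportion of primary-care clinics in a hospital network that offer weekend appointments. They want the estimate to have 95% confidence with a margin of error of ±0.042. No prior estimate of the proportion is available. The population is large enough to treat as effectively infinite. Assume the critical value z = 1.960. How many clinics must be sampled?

545

With no prior estimate, use p = 0.5, giving p(1−p) = 0.25.
n = z²·p(1−p)/E² = 1.960² × 0.2500 / 0.042² = 3.8416 × 0.2500 / 0.001764 ≈ 544.44.
Rounding up gives n = 545.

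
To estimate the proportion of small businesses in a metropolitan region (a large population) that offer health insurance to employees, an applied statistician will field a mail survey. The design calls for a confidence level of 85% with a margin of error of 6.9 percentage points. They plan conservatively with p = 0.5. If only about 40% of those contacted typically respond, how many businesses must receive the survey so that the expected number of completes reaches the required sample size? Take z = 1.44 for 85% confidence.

273

Completed interviews needed: n₀ = 1.44² × 0.2500 / 0.069² ≈ 108.88 → 109.
At a 40% response rate, contacts needed = 109 / 0.40 ≈ 272.50 → 273.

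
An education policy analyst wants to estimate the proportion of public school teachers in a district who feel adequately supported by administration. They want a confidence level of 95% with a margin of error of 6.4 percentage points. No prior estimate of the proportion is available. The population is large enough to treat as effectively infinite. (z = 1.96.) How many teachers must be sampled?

235

With no prior estimate, use p = 0.5, giving p(1−p) = 0.25.
n = z²·p(1−p)/E² = 1.96² × 0.2500 / 0.064² = 3.8416 × 0.2500 / 0.004096 ≈ 234.47.
Rounding up gives n = 235.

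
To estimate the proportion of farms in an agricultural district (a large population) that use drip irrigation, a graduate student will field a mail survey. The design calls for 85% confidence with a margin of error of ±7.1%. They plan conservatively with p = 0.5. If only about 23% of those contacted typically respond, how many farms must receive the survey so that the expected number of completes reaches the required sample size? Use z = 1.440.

Completed interviews needed: n₀ = 1.440² × 0.2500 / 0.071² ≈ 102.84 → 103.
At a 23% response rate, contacts needed = 103 / 0.23 ≈ 447.83 → 448.

448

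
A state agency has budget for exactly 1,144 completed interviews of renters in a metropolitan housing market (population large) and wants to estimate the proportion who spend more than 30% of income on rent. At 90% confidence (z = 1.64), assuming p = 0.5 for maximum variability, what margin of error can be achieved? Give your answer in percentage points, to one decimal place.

2.4

SE(p̂) = √[p(1−p)/n] = √[0.2500/1144] = 0.01478.
E = z × SE = 1.64 × 0.01478 = 0.02424, or 2.4 percentage points.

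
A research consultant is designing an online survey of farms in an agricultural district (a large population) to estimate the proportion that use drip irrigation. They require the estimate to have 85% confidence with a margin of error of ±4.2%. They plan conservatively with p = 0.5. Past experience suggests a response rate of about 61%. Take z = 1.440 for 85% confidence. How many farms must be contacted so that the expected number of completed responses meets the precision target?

Completed interviews needed: n₀ = 1.440² × 0.2500 / 0.042² ≈ 293.88 → 294.
At a 61% response rate, contacts needed = 294 / 0.61 ≈ 481.97 → 482.

482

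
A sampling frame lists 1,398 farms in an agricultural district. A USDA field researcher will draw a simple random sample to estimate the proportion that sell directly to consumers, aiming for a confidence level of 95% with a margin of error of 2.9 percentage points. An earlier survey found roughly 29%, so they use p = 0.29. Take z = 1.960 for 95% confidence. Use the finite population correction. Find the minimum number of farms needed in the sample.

563

Unadjusted: n₀ = 1.960² × 0.29 × 0.71 / 0.029² ≈ 940.53, so n₀ = 941.
Finite population correction with N = 1,398: n = n₀ / (1 + (n₀−1)/N) = 941 / (1 + 940/1398) = 941 / 1.6724 ≈ 562.67.
Rounding up, n = 563.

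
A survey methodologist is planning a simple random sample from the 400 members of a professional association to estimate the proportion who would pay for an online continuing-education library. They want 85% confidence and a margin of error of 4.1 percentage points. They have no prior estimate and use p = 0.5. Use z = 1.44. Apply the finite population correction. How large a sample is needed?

175

Unadjusted: n₀ = 1.44² × 0.50 × 0.50 / 0.041² ≈ 308.39, so n₀ = 309.
Finite population correction with N = 400: n = n₀ / (1 + (n₀−1)/N) = 309 / (1 + 308/400) = 309 / 1.7700 ≈ 174.58.
Rounding up, n = 175.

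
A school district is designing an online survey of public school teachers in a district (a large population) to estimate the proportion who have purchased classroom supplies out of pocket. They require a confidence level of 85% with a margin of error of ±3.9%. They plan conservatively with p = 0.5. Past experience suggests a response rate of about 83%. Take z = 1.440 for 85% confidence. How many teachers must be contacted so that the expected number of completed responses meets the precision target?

Completed interviews needed: n₀ = 1.440² × 0.2500 / 0.039² ≈ 340.83 → 341.
At an 83% response rate, contacts needed = 341 / 0.83 ≈ 410.84 → 411.

411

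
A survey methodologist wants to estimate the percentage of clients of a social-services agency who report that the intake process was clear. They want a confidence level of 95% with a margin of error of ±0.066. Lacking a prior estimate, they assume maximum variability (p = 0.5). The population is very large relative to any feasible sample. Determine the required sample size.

221

For 95% confidence, z = 1.96.
With p = 0.5, p(1−p) = 0.25.
n = z²·p(1−p)/E² = 1.96² × 0.2500 / 0.066² = 3.8416 × 0.2500 / 0.004356 ≈ 220.48.
Rounding up gives n = 221.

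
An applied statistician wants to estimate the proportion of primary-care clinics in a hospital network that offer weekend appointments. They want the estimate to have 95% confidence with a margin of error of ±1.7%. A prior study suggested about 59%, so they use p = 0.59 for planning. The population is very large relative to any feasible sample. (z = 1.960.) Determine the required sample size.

3216

With p = 0.59, p(1−p) = 0.2419.
n = z²·p(1−p)/E² = 1.960² × 0.2419 / 0.017² = 3.8416 × 0.2419 / 0.000289 ≈ 3215.51.
Rounding up gives n = 3216.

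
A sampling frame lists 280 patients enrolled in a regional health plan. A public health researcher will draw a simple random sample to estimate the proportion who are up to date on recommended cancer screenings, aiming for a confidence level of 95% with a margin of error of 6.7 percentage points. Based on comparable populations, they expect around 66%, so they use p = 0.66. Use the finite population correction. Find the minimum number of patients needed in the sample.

For 95% confidence, z = 1.960.
Unadjusted: n₀ = 1.960² × 0.66 × 0.34 / 0.067² ≈ 192.04, so n₀ = 193.
Finite population correction with N = 280: n = n₀ / (1 + (n₀−1)/N) = 193 / (1 + 192/280) = 193 / 1.6857 ≈ 114.49.
Rounding up, n = 115.

115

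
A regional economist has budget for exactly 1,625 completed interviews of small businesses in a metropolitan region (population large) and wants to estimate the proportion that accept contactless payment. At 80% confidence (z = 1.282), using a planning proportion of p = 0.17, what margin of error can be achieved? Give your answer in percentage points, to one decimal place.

SE(p̂) = √[p(1−p)/n] = √[0.1411/1625] = 0.00932.
E = z × SE = 1.282 × 0.00932 = 0.01195, or 1.2 percentage points.

1.2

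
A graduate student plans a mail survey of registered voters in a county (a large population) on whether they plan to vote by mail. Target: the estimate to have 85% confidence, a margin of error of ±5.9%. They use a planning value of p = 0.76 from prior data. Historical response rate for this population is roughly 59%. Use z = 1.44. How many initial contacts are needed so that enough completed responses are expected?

185

Completed interviews needed: n₀ = 1.44² × 0.1824 / 0.059² ≈ 108.65 → 109.
At a 59% response rate, contacts needed = 109 / 0.59 ≈ 184.75 → 185.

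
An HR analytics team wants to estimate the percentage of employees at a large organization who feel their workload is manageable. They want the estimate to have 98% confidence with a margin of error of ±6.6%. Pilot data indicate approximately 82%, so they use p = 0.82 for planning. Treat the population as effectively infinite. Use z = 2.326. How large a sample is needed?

184

With p = 0.82, p(1−p) = 0.1476.
n = z²·p(1−p)/E² = 2.326² × 0.1476 / 0.066² = 5.4103 × 0.1476 / 0.004356 ≈ 183.32.
Rounding up gives n = 184.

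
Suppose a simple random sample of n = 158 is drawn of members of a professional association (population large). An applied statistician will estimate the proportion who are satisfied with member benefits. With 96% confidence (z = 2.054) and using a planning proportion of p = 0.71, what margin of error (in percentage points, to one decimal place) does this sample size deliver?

7.4

SE(p̂) = √[p(1−p)/n] = √[0.2059/158] = 0.03610.
E = z × SE = 2.054 × 0.03610 = 0.07415, or 7.4 percentage points.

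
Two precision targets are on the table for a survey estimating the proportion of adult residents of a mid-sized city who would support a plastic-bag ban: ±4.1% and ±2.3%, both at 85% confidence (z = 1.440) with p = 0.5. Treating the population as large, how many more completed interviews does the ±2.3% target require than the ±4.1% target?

671

At ±4.1%: n = 1.440² × 0.2500 / 0.041² ≈ 308.39 → 309.
At ±2.3%: n = 1.440² × 0.2500 / 0.023² ≈ 979.96 → 980.
Additional respondents: 980 − 309 = 671.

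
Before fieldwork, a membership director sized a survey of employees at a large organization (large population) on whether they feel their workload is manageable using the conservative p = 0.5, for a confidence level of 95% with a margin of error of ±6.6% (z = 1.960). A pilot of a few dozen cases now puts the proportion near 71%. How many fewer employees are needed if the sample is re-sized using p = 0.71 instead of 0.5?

Conservative (p = 0.5): n = 1.960² × 0.25 / 0.066² ≈ 220.48 → 221.
Using p = 0.71: p(1−p) = 0.2059, so n = 1.960² × 0.2059 / 0.066² ≈ 181.59 → 182.
Reduction: 221 − 182 = 39.

39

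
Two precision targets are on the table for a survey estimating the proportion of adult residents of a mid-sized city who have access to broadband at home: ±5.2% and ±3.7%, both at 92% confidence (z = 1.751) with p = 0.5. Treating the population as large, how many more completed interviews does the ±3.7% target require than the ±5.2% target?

At ±5.2%: n = 1.751² × 0.2500 / 0.052² ≈ 283.47 → 284.
At ±3.7%: n = 1.751² × 0.2500 / 0.037² ≈ 559.90 → 560.
Additional respondents: 560 − 284 = 276.

276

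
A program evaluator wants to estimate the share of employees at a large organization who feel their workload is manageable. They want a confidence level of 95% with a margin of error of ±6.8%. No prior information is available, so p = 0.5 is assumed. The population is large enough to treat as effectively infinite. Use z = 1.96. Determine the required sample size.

With p = 0.5, p(1−p) = 0.25.
n = z²·p(1−p)/E² = 1.96² × 0.2500 / 0.068² = 3.8416 × 0.2500 / 0.004624 ≈ 207.70.
Rounding up gives n = 208.

208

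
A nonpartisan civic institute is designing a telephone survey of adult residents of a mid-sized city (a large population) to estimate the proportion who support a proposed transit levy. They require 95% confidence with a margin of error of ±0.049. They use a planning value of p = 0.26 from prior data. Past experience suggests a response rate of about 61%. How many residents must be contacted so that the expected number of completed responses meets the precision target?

505

For 95% confidence, z = 1.960.
Completed interviews needed: n₀ = 1.960² × 0.1924 / 0.049² ≈ 307.84 → 308.
At a 61% response rate, contacts needed = 308 / 0.61 ≈ 504.92 → 505.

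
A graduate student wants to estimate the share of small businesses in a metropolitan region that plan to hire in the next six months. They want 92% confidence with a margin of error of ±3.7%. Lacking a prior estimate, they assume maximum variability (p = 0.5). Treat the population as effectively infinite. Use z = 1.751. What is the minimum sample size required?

560

With p = 0.5, p(1−p) = 0.25.
n = z²·p(1−p)/E² = 1.751² × 0.2500 / 0.037² = 3.0660 × 0.2500 / 0.001369 ≈ 559.90.
Rounding up gives n = 560.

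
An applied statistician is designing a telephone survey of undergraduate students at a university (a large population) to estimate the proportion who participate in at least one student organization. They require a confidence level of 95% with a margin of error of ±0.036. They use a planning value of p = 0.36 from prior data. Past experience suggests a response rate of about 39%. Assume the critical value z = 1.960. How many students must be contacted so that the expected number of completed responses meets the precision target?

1752

Completed interviews needed: n₀ = 1.960² × 0.2304 / 0.036² ≈ 682.95 → 683.
At a 39% response rate, contacts needed = 683 / 0.39 ≈ 1751.28 → 1752.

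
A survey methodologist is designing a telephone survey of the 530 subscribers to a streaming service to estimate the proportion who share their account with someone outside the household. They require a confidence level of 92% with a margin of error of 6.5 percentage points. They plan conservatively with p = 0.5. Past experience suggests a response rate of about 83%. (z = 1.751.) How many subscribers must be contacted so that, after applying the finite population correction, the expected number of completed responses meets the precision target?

164

Completed interviews needed (unadjusted): n₀ = 1.751² × 0.2500 / 0.065² ≈ 181.42 → 182.
FPC for N = 530: n = 182 / (1 + 181/530) = 182 / 1.3415 ≈ 135.67 → 136.
At an 83% response rate, contacts needed = 136 / 0.83 ≈ 163.86 → 164.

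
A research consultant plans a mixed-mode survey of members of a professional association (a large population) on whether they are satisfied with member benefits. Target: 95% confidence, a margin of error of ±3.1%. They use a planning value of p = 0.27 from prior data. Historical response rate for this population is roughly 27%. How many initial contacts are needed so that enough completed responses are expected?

2919

For 95% confidence, z = 1.960.
Completed interviews needed: n₀ = 1.960² × 0.1971 / 0.031² ≈ 787.91 → 788.
At a 27% response rate, contacts needed = 788 / 0.27 ≈ 2918.52 → 2919.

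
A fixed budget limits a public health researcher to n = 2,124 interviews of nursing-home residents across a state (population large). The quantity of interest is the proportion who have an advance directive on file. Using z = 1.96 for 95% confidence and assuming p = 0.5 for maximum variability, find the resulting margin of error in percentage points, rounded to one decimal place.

2.1

SE(p̂) = √[p(1−p)/n] = √[0.2500/2124] = 0.01085.
E = z × SE = 1.96 × 0.01085 = 0.02126, or 2.1 percentage points.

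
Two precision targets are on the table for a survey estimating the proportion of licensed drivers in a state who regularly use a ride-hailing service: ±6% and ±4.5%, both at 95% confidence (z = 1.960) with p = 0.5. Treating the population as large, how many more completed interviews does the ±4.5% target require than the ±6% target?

208

At ±6%: n = 1.960² × 0.2500 / 0.060² ≈ 266.78 → 267.
At ±4.5%: n = 1.960² × 0.2500 / 0.045² ≈ 474.27 → 475.
Additional respondents: 475 − 267 = 208.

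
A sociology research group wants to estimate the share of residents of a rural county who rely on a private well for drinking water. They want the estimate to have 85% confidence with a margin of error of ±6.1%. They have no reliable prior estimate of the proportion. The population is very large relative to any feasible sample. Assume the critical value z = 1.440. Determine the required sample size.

With no prior estimate, use p = 0.5, giving p(1−p) = 0.25.
n = z²·p(1−p)/E² = 1.440² × 0.2500 / 0.061² = 2.0736 × 0.2500 / 0.003721 ≈ 139.32.
Rounding up gives n = 140.

140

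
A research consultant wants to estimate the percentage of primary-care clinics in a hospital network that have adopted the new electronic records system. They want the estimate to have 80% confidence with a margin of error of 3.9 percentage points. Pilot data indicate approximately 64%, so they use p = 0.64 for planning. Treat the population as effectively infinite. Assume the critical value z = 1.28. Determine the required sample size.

With p = 0.64, p(1−p) = 0.2304.
n = z²·p(1−p)/E² = 1.28² × 0.2304 / 0.039² = 1.6384 × 0.2304 / 0.001521 ≈ 248.18.
Rounding up gives n = 249.

249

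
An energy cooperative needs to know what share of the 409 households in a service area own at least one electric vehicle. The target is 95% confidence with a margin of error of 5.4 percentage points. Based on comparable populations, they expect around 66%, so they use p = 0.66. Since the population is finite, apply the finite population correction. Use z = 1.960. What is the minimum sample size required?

172

Unadjusted: n₀ = 1.960² × 0.66 × 0.34 / 0.054² ≈ 295.63, so n₀ = 296.
Finite population correction with N = 409: n = n₀ / (1 + (n₀−1)/N) = 296 / (1 + 295/409) = 296 / 1.7213 ≈ 171.97.
Rounding up, n = 172.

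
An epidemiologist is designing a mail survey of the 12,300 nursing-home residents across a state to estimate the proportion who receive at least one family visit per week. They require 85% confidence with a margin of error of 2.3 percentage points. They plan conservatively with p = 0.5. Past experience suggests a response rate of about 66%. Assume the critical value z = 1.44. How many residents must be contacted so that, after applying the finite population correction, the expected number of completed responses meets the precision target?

Completed interviews needed (unadjusted): n₀ = 1.44² × 0.2500 / 0.023² ≈ 979.96 → 980.
FPC for N = 12,300: n = 980 / (1 + 979/12300) = 980 / 1.0796 ≈ 907.75 → 908.
At a 66% response rate, contacts needed = 908 / 0.66 ≈ 1375.76 → 1376.

1376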